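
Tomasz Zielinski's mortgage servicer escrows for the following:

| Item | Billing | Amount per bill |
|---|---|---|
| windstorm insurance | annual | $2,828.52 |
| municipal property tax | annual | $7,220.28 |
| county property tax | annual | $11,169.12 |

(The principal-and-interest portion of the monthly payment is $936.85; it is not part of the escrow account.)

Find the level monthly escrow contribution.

Windstorm insurance: $2,828.52
Municipal property tax: $7,220.28
County property tax: $11,169.12
Total per year = $21,217.92
Monthly escrow = $21,217.92 / 12 = $1,768.16

$1,768.16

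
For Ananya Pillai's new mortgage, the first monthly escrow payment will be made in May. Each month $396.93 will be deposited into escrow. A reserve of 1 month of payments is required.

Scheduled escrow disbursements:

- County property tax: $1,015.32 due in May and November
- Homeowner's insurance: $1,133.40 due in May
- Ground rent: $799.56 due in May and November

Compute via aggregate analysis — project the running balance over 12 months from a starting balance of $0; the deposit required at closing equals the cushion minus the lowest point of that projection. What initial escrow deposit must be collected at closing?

$2,948.28

Cushion = 1 × $396.93 = $396.93
Trial balance (start $0, +$396.93 each month, − disbursements):
  May: +$396.93 − $2,948.28 → -$2,551.35
  Jun: +$396.93 → -$2,154.42
  Jul: +$396.93 → -$1,757.49
  Aug: +$396.93 → -$1,360.56
  Sep: +$396.93 → -$963.63
  Oct: +$396.93 → -$566.70
  Nov: +$396.93 − $1,814.88 → -$1,984.65
  Dec: +$396.93 → -$1,587.72
  Jan: +$396.93 → -$1,190.79
  Feb: +$396.93 → -$793.86
  Mar: +$396.93 → -$396.93
  Apr: +$396.93 → $0.00
Lowest trial balance = -$2,551.35 (May)
Initial deposit = cushion − low point = $396.93 − (-$2,551.35) = $2,948.28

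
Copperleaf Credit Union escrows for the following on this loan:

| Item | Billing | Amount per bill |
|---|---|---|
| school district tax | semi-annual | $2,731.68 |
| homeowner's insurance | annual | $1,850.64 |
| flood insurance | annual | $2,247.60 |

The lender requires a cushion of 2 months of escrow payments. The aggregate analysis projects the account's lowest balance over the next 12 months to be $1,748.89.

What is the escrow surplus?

School district tax: $2,731.68 × 2 = $5,463.36/yr
Homeowner's insurance: $1,850.64/yr
Flood insurance: $2,247.60/yr
Annual escrow total = $5,463.36 + $1,850.64 + $2,247.60 = $9,561.60
Monthly = $9,561.60 ÷ 12 = $796.80
Cushion = 2 × $796.80 = $1,593.60
Surplus = $1,748.89 − $1,593.60 = $155.29

$155.29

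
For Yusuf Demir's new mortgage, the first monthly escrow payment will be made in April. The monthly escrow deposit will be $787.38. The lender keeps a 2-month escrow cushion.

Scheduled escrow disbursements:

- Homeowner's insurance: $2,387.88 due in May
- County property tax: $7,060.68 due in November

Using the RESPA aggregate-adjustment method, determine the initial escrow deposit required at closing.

$4,724.28

Cushion = 2 × $787.38 = $1,574.76
Trial balance (start $0, +$787.38 each month, − disbursements):
  Apr: +$787.38 → $787.38
  May: +$787.38 − $2,387.88 → -$813.12
  Jun: +$787.38 → -$25.74
  Jul: +$787.38 → $761.64
  Aug: +$787.38 → $1,549.02
  Sep: +$787.38 → $2,336.40
  Oct: +$787.38 → $3,123.78
  Nov: +$787.38 − $7,060.68 → -$3,149.52
  Dec: +$787.38 → -$2,362.14
  Jan: +$787.38 → -$1,574.76
  Feb: +$787.38 → -$787.38
  Mar: +$787.38 → $0.00
Lowest trial balance = -$3,149.52 (Nov)
Initial deposit = cushion − low point = $1,574.76 − (-$3,149.52) = $4,724.28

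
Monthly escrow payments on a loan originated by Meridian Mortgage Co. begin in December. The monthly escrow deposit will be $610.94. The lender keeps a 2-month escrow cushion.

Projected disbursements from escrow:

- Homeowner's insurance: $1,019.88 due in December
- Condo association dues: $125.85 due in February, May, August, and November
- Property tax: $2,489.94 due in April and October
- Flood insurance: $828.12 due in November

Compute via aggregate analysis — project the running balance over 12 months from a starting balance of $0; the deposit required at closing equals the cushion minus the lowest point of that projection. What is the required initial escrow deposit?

Cushion = 2 × $610.94 = $1,221.88
Trial balance (start $0, +$610.94 each month, − disbursements):
  Dec: +$610.94 − $1,019.88 → -$408.94
  Jan: +$610.94 → $202.00
  Feb: +$610.94 − $125.85 → $687.09
  Mar: +$610.94 → $1,298.03
  Apr: +$610.94 − $2,489.94 → -$580.97
  May: +$610.94 − $125.85 → -$95.88
  Jun: +$610.94 → $515.06
  Jul: +$610.94 → $1,126.00
  Aug: +$610.94 − $125.85 → $1,611.09
  Sep: +$610.94 → $2,222.03
  Oct: +$610.94 − $2,489.94 → $343.03
  Nov: +$610.94 − $953.97 → $0.00
Lowest trial balance = -$580.97 (Apr)
Initial deposit = cushion − low point = $1,221.88 − (-$580.97) = $1,802.85

$1,802.85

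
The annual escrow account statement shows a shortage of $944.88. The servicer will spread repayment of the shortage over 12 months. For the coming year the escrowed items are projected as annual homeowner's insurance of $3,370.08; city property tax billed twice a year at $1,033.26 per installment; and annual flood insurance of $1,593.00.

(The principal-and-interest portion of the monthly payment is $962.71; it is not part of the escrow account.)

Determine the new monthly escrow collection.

$664.54

Homeowner's insurance = $3,370.08
City property tax = $1,033.26 × 2 = $2,066.52
Flood insurance = $1,593.00
Yearly total = $7,029.60
Monthly = $7,029.60 ÷ 12 = $585.80
Shortage spread = $944.88 / 12 = $78.74/mo
New monthly escrow = $585.80 + $78.74 = $664.54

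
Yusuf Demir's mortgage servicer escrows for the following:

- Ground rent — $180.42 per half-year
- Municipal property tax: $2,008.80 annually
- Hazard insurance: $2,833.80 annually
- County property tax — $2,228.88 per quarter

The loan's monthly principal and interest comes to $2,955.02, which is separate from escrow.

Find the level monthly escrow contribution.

$1,176.58

Ground rent — $180.42 × 2 = $360.84
Municipal property tax — $2,008.80
Hazard insurance — $2,833.80
County property tax — $2,228.88 × 4 = $8,915.52
Annual escrow total = $360.84 + $2,008.80 + $2,833.80 + $8,915.52 = $14,118.96
Base monthly escrow = $14,118.96 ÷ 12 = $1,176.58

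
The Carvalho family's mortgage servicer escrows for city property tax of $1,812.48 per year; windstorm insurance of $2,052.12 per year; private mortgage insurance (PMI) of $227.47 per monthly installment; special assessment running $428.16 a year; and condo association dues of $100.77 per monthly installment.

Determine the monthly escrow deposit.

City property tax = $1,812.48/yr
Windstorm insurance = $2,052.12/yr
Private mortgage insurance (PMI) = $227.47 × 12 = $2,729.64/yr
Special assessment = $428.16/yr
Condo association dues = $100.77 × 12 = $1,209.24/yr
Total annual escrow = $8,231.64
Monthly = $8,231.64 / 12 = $685.97

$685.97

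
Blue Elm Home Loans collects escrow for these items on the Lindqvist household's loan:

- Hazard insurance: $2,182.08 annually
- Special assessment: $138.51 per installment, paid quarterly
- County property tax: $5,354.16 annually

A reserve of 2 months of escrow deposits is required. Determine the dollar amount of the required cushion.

$1,348.38

Hazard insurance = $2,182.08/yr
Special assessment = $138.51 × 4 = $554.04/yr
County property tax = $5,354.16/yr
Total per year = $2,182.08 + $554.04 + $5,354.16 = $8,090.28
Monthly = $8,090.28 / 12 = $674.19
Reserve = 2 × $674.19 = $1,348.38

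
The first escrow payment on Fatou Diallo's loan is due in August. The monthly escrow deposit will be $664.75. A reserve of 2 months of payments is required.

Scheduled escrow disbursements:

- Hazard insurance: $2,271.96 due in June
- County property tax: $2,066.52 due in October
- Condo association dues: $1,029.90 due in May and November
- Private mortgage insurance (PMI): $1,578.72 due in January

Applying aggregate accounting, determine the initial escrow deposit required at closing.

Cushion = 2 × $664.75 = $1,329.50
Trial balance (start $0, +$664.75 each month, − disbursements):
  Aug: +$664.75 → $664.75
  Sep: +$664.75 → $1,329.50
  Oct: +$664.75 − $2,066.52 → -$72.27
  Nov: +$664.75 − $1,029.90 → -$437.42
  Dec: +$664.75 → $227.33
  Jan: +$664.75 − $1,578.72 → -$686.64
  Feb: +$664.75 → -$21.89
  Mar: +$664.75 → $642.86
  Apr: +$664.75 → $1,307.61
  May: +$664.75 − $1,029.90 → $942.46
  Jun: +$664.75 − $2,271.96 → -$664.75
  Jul: +$664.75 → $0.00
Lowest trial balance = -$686.64 (Jan)
Initial deposit = cushion − low point = $1,329.50 − (-$686.64) = $2,016.14

$2,016.14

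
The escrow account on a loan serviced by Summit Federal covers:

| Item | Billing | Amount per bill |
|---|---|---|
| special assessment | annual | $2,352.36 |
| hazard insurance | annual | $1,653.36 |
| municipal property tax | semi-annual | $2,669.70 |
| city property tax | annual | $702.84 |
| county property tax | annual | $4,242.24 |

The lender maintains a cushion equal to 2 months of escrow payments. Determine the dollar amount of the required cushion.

$2,381.70

Special assessment — $2,352.36 annually
Hazard insurance — $1,653.36 annually
Municipal property tax — $2,669.70 × 2 = $5,339.40 annually
City property tax — $702.84 annually
County property tax — $4,242.24 annually
Total per year = $14,290.20
Base monthly escrow = $14,290.20 / 12 = $1,190.85
Reserve = 2 × $1,190.85 = $2,381.70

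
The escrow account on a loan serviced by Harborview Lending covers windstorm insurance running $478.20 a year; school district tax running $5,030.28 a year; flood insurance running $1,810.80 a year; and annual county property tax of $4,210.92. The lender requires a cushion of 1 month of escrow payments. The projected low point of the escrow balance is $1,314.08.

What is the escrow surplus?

$353.23

Windstorm insurance = $478.20 per year
School district tax = $5,030.28 per year
Flood insurance = $1,810.80 per year
County property tax = $4,210.92 per year
Total per year = $478.20 + $5,030.28 + $1,810.80 + $4,210.92 = $11,530.20
Monthly = $11,530.20 ÷ 12 = $960.85
Required cushion = 1 × $960.85 = $960.85
Surplus = $1,314.08 − $960.85 = $353.23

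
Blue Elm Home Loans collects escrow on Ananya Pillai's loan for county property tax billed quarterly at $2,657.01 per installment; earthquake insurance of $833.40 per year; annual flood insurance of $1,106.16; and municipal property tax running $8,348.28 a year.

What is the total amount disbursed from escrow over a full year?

County property tax: $2,657.01 × 4 = $10,628.04 annually
Earthquake insurance: $833.40 annually
Flood insurance: $1,106.16 annually
Municipal property tax: $8,348.28 annually
Yearly total = $20,915.88

$20,915.88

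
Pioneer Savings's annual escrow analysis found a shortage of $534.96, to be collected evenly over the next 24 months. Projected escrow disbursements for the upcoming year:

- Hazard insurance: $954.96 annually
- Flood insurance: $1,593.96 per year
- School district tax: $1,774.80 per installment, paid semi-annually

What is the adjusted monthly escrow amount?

$530.50

Hazard insurance = $954.96/yr
Flood insurance = $1,593.96/yr
School district tax = $1,774.80 × 2 = $3,549.60/yr
Yearly total = $6,098.52
Per month = $6,098.52 ÷ 12 = $508.21
Shortage spread = $534.96 ÷ 24 = $22.29/mo
Adjusted monthly = $508.21 + $22.29 = $530.50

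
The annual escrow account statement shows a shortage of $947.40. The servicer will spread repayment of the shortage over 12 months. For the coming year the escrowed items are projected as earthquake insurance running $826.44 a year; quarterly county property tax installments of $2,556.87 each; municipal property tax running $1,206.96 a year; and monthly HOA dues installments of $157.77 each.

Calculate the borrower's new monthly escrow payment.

$1,258.46

Earthquake insurance — $826.44 per year
County property tax — $2,556.87 × 4 = $10,227.48 per year
Municipal property tax — $1,206.96 per year
HOA dues — $157.77 × 12 = $1,893.24 per year
Total annual escrow = $826.44 + $10,227.48 + $1,206.96 + $1,893.24 = $14,154.12
Per month = $14,154.12 / 12 = $1,179.51
Monthly shortage recovery: $947.40 / 12 = $78.95
Adjusted monthly = $1,179.51 + $78.95 = $1,258.46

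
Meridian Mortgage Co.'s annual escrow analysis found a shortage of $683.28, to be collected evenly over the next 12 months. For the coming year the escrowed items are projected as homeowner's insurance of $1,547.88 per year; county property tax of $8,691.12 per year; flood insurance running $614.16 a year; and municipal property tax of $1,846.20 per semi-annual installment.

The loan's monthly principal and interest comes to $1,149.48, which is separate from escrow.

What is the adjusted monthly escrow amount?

$1,269.07

Homeowner's insurance = $1,547.88 per year
County property tax = $8,691.12 per year
Flood insurance = $614.16 per year
Municipal property tax = $1,846.20 × 2 = $3,692.40 per year
Combined annual = $1,547.88 + $8,691.12 + $614.16 + $3,692.40 = $14,545.56
Base monthly escrow = $14,545.56 / 12 = $1,212.13
Shortage per month = $683.28 ÷ 12 = $56.94
New monthly escrow = $1,212.13 + $56.94 = $1,269.07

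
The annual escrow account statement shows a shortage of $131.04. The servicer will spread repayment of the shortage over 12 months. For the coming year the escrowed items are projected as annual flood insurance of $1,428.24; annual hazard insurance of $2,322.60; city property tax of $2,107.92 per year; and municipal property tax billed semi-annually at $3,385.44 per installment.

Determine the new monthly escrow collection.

$1,063.39

Flood insurance = $1,428.24
Hazard insurance = $2,322.60
City property tax = $2,107.92
Municipal property tax = $3,385.44 × 2 = $6,770.88
Total annual escrow = $1,428.24 + $2,322.60 + $2,107.92 + $6,770.88 = $12,629.64
Monthly = $12,629.64 ÷ 12 = $1,052.47
Shortage per month = $131.04 / 12 = $10.92
New monthly escrow = $1,052.47 + $10.92 = $1,063.39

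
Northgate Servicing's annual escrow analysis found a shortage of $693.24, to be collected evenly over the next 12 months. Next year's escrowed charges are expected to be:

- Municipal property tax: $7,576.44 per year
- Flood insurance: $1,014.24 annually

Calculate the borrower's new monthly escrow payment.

Municipal property tax: $7,576.44 annually
Flood insurance: $1,014.24 annually
Annual escrow total = $8,590.68
Monthly = $8,590.68 / 12 = $715.89
Shortage spread = $693.24 ÷ 12 = $57.77/mo
Adjusted monthly = $715.89 + $57.77 = $773.66

$773.66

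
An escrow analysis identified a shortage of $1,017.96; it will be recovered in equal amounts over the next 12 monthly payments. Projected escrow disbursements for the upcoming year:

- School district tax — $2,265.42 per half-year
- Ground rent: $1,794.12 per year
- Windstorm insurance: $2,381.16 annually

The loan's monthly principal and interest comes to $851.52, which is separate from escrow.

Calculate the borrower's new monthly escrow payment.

$810.34

School district tax: $2,265.42 × 2 = $4,530.84 annually
Ground rent: $1,794.12 annually
Windstorm insurance: $2,381.16 annually
Yearly total = $8,706.12
Monthly escrow = $8,706.12 / 12 = $725.51
Monthly shortage recovery: $1,017.96 ÷ 12 = $84.83
Adjusted monthly = $725.51 + $84.83 = $810.34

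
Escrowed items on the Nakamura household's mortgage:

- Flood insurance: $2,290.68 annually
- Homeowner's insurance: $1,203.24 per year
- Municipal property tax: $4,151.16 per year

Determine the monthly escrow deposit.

$637.09

Flood insurance = $2,290.68/yr
Homeowner's insurance = $1,203.24/yr
Municipal property tax = $4,151.16/yr
Combined annual = $7,645.08
Base monthly escrow = $7,645.08 / 12 = $637.09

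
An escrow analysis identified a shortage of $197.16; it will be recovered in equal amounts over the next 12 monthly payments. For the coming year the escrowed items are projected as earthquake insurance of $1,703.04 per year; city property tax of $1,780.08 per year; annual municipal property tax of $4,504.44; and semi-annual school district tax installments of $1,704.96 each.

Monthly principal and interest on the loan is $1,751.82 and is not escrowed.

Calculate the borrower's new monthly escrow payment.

Earthquake insurance = $1,703.04 per year
City property tax = $1,780.08 per year
Municipal property tax = $4,504.44 per year
School district tax = $1,704.96 × 2 = $3,409.92 per year
Combined annual = $11,397.48
Monthly = $11,397.48 ÷ 12 = $949.79
Shortage per month = $197.16 ÷ 12 = $16.43
New monthly escrow = $949.79 + $16.43 = $966.22

$966.22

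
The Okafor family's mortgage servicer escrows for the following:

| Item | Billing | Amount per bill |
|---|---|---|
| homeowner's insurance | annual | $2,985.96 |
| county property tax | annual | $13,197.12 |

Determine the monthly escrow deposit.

Homeowner's insurance = $2,985.96 annually
County property tax = $13,197.12 annually
Total per year = $16,183.08
Monthly escrow = $16,183.08 ÷ 12 = $1,348.59

$1,348.59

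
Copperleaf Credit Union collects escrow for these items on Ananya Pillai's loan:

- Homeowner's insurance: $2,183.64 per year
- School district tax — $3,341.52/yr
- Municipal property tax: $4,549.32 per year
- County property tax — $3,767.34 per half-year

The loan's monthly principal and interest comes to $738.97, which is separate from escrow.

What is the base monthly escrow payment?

Homeowner's insurance — $2,183.64 annually
School district tax — $3,341.52 annually
Municipal property tax — $4,549.32 annually
County property tax — $3,767.34 × 2 = $7,534.68 annually
Combined annual = $2,183.64 + $3,341.52 + $4,549.32 + $7,534.68 = $17,609.16
Monthly = $17,609.16 ÷ 12 = $1,467.43

$1,467.43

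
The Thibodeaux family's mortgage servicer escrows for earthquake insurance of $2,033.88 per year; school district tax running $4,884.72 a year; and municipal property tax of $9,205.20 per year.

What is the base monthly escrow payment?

Earthquake insurance — $2,033.88/yr
School district tax — $4,884.72/yr
Municipal property tax — $9,205.20/yr
Yearly total = $2,033.88 + $4,884.72 + $9,205.20 = $16,123.80
Monthly = $16,123.80 ÷ 12 = $1,343.65

$1,343.65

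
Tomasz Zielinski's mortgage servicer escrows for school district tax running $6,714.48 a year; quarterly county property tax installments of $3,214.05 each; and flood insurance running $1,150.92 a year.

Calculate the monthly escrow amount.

$1,726.80

School district tax — $6,714.48 annually
County property tax — $3,214.05 × 4 = $12,856.20 annually
Flood insurance — $1,150.92 annually
Combined annual = $6,714.48 + $12,856.20 + $1,150.92 = $20,721.60
Base monthly escrow = $20,721.60 ÷ 12 = $1,726.80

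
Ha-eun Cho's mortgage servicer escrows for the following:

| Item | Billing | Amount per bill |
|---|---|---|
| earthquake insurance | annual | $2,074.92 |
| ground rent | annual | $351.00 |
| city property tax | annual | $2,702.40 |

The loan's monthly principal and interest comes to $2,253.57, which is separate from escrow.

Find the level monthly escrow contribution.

$427.36

Earthquake insurance — $2,074.92
Ground rent — $351.00
City property tax — $2,702.40
Total per year = $2,074.92 + $351.00 + $2,702.40 = $5,128.32
Monthly = $5,128.32 ÷ 12 = $427.36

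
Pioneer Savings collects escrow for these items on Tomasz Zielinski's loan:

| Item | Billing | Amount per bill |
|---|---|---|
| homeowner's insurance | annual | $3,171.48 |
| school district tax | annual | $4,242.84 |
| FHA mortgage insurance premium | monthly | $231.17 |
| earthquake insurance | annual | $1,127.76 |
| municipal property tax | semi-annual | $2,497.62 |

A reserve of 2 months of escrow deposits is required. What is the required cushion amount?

Homeowner's insurance — $3,171.48 per year
School district tax — $4,242.84 per year
FHA mortgage insurance premium — $231.17 × 12 = $2,774.04 per year
Earthquake insurance — $1,127.76 per year
Municipal property tax — $2,497.62 × 2 = $4,995.24 per year
Yearly total = $16,311.36
Monthly escrow = $16,311.36 ÷ 12 = $1,359.28
Cushion = 2 × $1,359.28 = $2,718.56

$2,718.56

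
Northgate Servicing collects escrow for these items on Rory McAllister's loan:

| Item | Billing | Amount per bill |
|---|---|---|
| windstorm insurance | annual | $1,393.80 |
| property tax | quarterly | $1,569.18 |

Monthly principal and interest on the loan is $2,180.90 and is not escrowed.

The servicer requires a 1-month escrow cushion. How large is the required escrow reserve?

Windstorm insurance = $1,393.80 annually
Property tax = $1,569.18 × 4 = $6,276.72 annually
Annual escrow total = $1,393.80 + $6,276.72 = $7,670.52
Base monthly escrow = $7,670.52 ÷ 12 = $639.21
Required cushion = 1 × $639.21 = $639.21

$639.21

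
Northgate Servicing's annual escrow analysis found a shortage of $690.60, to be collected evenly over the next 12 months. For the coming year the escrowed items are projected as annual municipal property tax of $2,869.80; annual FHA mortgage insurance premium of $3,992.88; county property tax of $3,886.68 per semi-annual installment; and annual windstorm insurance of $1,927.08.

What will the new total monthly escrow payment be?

$1,437.81

Municipal property tax: $2,869.80
FHA mortgage insurance premium: $3,992.88
County property tax: $3,886.68 × 2 = $7,773.36
Windstorm insurance: $1,927.08
Total annual escrow = $16,563.12
Base monthly escrow = $16,563.12 ÷ 12 = $1,380.26
Shortage spread = $690.60 ÷ 12 = $57.55/mo
New monthly escrow = $1,380.26 + $57.55 = $1,437.81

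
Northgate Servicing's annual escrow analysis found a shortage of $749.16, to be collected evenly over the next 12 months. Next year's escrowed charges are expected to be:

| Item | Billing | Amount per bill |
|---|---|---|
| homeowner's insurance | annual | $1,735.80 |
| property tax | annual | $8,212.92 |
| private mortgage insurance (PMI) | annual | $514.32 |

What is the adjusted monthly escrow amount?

Homeowner's insurance — $1,735.80 per year
Property tax — $8,212.92 per year
Private mortgage insurance (PMI) — $514.32 per year
Total per year = $1,735.80 + $8,212.92 + $514.32 = $10,463.04
Monthly escrow = $10,463.04 ÷ 12 = $871.92
Monthly shortage recovery: $749.16 / 12 = $62.43
Adjusted monthly = $871.92 + $62.43 = $934.35

$934.35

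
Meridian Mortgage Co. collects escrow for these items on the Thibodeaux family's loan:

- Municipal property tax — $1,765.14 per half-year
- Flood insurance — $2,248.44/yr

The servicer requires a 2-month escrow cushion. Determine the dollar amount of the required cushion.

$963.12

Municipal property tax = $1,765.14 × 2 = $3,530.28
Flood insurance = $2,248.44
Total annual escrow = $5,778.72
Per month = $5,778.72 / 12 = $481.56
Cushion = 2 × $481.56 = $963.12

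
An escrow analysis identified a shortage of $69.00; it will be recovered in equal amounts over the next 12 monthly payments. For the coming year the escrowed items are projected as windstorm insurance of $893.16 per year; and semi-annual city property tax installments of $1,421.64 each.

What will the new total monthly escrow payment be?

$317.12

Windstorm insurance = $893.16/yr
City property tax = $1,421.64 × 2 = $2,843.28/yr
Total annual escrow = $3,736.44
Per month = $3,736.44 / 12 = $311.37
Shortage per month = $69.00 ÷ 12 = $5.75
New monthly escrow = $311.37 + $5.75 = $317.12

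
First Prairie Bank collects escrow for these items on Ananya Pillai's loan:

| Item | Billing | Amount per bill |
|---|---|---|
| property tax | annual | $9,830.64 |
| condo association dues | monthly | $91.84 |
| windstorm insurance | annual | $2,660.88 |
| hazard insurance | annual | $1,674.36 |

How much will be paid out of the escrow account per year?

Property tax: $9,830.64
Condo association dues: $91.84 × 12 = $1,102.08
Windstorm insurance: $2,660.88
Hazard insurance: $1,674.36
Total annual escrow = $15,267.96

$15,267.96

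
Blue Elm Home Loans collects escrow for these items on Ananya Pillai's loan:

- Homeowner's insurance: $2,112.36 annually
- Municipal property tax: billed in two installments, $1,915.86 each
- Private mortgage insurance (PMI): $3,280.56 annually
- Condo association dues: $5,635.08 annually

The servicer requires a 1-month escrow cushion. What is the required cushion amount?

Homeowner's insurance = $2,112.36 per year
Municipal property tax = $1,915.86 × 2 = $3,831.72 per year
Private mortgage insurance (PMI) = $3,280.56 per year
Condo association dues = $5,635.08 per year
Combined annual = $2,112.36 + $3,831.72 + $3,280.56 + $5,635.08 = $14,859.72
Per month = $14,859.72 ÷ 12 = $1,238.31
Cushion = 1 × $1,238.31 = $1,238.31

$1,238.31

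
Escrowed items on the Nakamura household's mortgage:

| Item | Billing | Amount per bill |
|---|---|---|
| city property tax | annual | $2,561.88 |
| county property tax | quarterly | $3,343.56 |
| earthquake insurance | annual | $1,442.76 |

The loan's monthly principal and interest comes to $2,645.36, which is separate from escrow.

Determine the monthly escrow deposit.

City property tax — $2,561.88
County property tax — $3,343.56 × 4 = $13,374.24
Earthquake insurance — $1,442.76
Total per year = $17,378.88
Monthly escrow = $17,378.88 ÷ 12 = $1,448.24

$1,448.24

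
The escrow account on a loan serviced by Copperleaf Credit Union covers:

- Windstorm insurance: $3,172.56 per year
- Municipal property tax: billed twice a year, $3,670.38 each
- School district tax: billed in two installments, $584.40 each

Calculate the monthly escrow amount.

Windstorm insurance: $3,172.56
Municipal property tax: $3,670.38 × 2 = $7,340.76
School district tax: $584.40 × 2 = $1,168.80
Combined annual = $3,172.56 + $7,340.76 + $1,168.80 = $11,682.12
Monthly = $11,682.12 ÷ 12 = $973.51

$973.51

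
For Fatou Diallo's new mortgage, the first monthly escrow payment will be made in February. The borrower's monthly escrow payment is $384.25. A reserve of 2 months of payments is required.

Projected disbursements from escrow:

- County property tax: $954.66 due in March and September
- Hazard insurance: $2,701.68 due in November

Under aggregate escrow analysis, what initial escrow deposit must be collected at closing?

$1,537.00

Cushion = 2 × $384.25 = $768.50
Trial balance (start $0, +$384.25 each month, − disbursements):
  Feb: +$384.25 → $384.25
  Mar: +$384.25 − $954.66 → -$186.16
  Apr: +$384.25 → $198.09
  May: +$384.25 → $582.34
  Jun: +$384.25 → $966.59
  Jul: +$384.25 → $1,350.84
  Aug: +$384.25 → $1,735.09
  Sep: +$384.25 − $954.66 → $1,164.68
  Oct: +$384.25 → $1,548.93
  Nov: +$384.25 − $2,701.68 → -$768.50
  Dec: +$384.25 → -$384.25
  Jan: +$384.25 → $0.00
Lowest trial balance = -$768.50 (Nov)
Initial deposit = cushion − low point = $768.50 − (-$768.50) = $1,537.00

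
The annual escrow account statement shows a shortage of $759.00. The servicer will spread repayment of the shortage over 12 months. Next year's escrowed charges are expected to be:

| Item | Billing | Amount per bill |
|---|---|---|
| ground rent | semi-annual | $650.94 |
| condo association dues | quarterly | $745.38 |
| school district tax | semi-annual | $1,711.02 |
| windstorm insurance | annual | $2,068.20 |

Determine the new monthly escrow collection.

$877.72

Ground rent: $650.94 × 2 = $1,301.88 per year
Condo association dues: $745.38 × 4 = $2,981.52 per year
School district tax: $1,711.02 × 2 = $3,422.04 per year
Windstorm insurance: $2,068.20 per year
Total per year = $9,773.64
Per month = $9,773.64 ÷ 12 = $814.47
Shortage spread = $759.00 / 12 = $63.25/mo
New monthly escrow = $814.47 + $63.25 = $877.72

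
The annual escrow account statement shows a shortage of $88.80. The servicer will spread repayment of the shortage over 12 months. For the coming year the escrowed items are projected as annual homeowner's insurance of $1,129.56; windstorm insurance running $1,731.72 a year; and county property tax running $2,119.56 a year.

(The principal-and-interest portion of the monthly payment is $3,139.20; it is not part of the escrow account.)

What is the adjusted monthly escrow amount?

Homeowner's insurance = $1,129.56/yr
Windstorm insurance = $1,731.72/yr
County property tax = $2,119.56/yr
Total annual escrow = $1,129.56 + $1,731.72 + $2,119.56 = $4,980.84
Base monthly escrow = $4,980.84 ÷ 12 = $415.07
Shortage spread = $88.80 / 12 = $7.40/mo
Adjusted monthly = $415.07 + $7.40 = $422.47

$422.47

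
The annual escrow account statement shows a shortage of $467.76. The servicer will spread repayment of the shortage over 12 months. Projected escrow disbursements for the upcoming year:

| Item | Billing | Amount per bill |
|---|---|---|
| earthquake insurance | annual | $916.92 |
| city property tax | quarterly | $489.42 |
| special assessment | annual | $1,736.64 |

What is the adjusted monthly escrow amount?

Earthquake insurance = $916.92 per year
City property tax = $489.42 × 4 = $1,957.68 per year
Special assessment = $1,736.64 per year
Total annual escrow = $4,611.24
Base monthly escrow = $4,611.24 ÷ 12 = $384.27
Shortage spread = $467.76 / 12 = $38.98/mo
Adjusted monthly = $384.27 + $38.98 = $423.25

$423.25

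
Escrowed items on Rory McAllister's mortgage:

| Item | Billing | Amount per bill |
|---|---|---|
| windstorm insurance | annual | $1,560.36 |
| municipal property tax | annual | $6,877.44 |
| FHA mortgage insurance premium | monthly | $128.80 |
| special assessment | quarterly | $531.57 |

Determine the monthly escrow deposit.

Windstorm insurance — $1,560.36/yr
Municipal property tax — $6,877.44/yr
FHA mortgage insurance premium — $128.80 × 12 = $1,545.60/yr
Special assessment — $531.57 × 4 = $2,126.28/yr
Total per year = $12,109.68
Per month = $12,109.68 / 12 = $1,009.14

$1,009.14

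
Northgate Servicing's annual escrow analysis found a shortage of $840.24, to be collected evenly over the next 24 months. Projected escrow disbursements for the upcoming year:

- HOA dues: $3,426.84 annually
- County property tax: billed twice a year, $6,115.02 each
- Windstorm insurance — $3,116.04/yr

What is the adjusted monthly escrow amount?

$1,599.42

HOA dues = $3,426.84
County property tax = $6,115.02 × 2 = $12,230.04
Windstorm insurance = $3,116.04
Total annual escrow = $3,426.84 + $12,230.04 + $3,116.04 = $18,772.92
Monthly = $18,772.92 / 12 = $1,564.41
Shortage spread = $840.24 ÷ 24 = $35.01/mo
New monthly escrow = $1,564.41 + $35.01 = $1,599.42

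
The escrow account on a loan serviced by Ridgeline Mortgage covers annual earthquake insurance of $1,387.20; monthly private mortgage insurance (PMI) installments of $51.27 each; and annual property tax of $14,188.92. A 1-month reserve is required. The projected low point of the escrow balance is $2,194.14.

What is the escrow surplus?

$844.86

Earthquake insurance: $1,387.20
Private mortgage insurance (PMI): $51.27 × 12 = $615.24
Property tax: $14,188.92
Annual escrow total = $1,387.20 + $615.24 + $14,188.92 = $16,191.36
Base monthly escrow = $16,191.36 / 12 = $1,349.28
Required cushion = 1 × $1,349.28 = $1,349.28
Excess over cushion: $2,194.14 − $1,349.28 = $844.86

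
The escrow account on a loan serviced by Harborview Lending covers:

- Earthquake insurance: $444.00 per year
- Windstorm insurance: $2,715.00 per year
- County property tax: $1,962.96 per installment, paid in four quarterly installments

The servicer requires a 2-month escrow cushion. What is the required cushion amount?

$1,835.14

Earthquake insurance: $444.00 per year
Windstorm insurance: $2,715.00 per year
County property tax: $1,962.96 × 4 = $7,851.84 per year
Total per year = $444.00 + $2,715.00 + $7,851.84 = $11,010.84
Monthly escrow = $11,010.84 / 12 = $917.57
Required cushion = 2 × $917.57 = $1,835.14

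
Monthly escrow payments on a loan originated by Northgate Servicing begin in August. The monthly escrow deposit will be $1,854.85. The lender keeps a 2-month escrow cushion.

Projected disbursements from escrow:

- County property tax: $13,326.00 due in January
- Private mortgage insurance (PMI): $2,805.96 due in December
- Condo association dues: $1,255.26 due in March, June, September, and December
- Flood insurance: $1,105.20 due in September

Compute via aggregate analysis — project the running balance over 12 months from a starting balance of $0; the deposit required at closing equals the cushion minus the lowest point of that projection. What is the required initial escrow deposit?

$12,328.28

Cushion = 2 × $1,854.85 = $3,709.70
Trial balance (start $0, +$1,854.85 each month, − disbursements):
  Aug: +$1,854.85 → $1,854.85
  Sep: +$1,854.85 − $2,360.46 → $1,349.24
  Oct: +$1,854.85 → $3,204.09
  Nov: +$1,854.85 → $5,058.94
  Dec: +$1,854.85 − $4,061.22 → $2,852.57
  Jan: +$1,854.85 − $13,326.00 → -$8,618.58
  Feb: +$1,854.85 → -$6,763.73
  Mar: +$1,854.85 − $1,255.26 → -$6,164.14
  Apr: +$1,854.85 → -$4,309.29
  May: +$1,854.85 → -$2,454.44
  Jun: +$1,854.85 − $1,255.26 → -$1,854.85
  Jul: +$1,854.85 → $0.00
Lowest trial balance = -$8,618.58 (Jan)
Initial deposit = cushion − low point = $3,709.70 − (-$8,618.58) = $12,328.28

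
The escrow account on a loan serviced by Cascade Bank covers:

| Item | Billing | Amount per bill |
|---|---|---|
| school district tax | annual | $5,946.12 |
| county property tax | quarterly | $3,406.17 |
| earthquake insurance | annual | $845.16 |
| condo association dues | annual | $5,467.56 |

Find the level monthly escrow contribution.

$2,156.96

School district tax: $5,946.12 annually
County property tax: $3,406.17 × 4 = $13,624.68 annually
Earthquake insurance: $845.16 annually
Condo association dues: $5,467.56 annually
Total annual escrow = $25,883.52
Monthly escrow = $25,883.52 ÷ 12 = $2,156.96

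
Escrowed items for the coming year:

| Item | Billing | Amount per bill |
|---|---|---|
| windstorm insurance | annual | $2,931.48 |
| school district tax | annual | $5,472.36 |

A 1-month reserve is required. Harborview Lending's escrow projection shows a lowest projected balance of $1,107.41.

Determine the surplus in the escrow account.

Windstorm insurance — $2,931.48 annually
School district tax — $5,472.36 annually
Combined annual = $2,931.48 + $5,472.36 = $8,403.84
Monthly = $8,403.84 / 12 = $700.32
Cushion = 1 × $700.32 = $700.32
Excess over cushion: $1,107.41 − $700.32 = $407.09

$407.09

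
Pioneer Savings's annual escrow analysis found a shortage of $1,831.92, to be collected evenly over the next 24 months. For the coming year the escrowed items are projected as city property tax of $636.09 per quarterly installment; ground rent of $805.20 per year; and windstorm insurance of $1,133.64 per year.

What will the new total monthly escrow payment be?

City property tax = $636.09 × 4 = $2,544.36 annually
Ground rent = $805.20 annually
Windstorm insurance = $1,133.64 annually
Yearly total = $4,483.20
Per month = $4,483.20 ÷ 12 = $373.60
Shortage per month = $1,831.92 ÷ 24 = $76.33
Adjusted monthly = $373.60 + $76.33 = $449.93

$449.93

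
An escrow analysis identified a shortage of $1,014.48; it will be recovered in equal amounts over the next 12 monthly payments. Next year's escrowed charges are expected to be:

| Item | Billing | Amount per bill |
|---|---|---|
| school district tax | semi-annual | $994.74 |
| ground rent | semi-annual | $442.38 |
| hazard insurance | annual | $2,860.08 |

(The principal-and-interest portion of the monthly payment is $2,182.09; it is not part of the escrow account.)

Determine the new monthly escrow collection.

School district tax = $994.74 × 2 = $1,989.48 annually
Ground rent = $442.38 × 2 = $884.76 annually
Hazard insurance = $2,860.08 annually
Total per year = $1,989.48 + $884.76 + $2,860.08 = $5,734.32
Base monthly escrow = $5,734.32 ÷ 12 = $477.86
Monthly shortage recovery: $1,014.48 / 12 = $84.54
New monthly escrow = $477.86 + $84.54 = $562.40

$562.40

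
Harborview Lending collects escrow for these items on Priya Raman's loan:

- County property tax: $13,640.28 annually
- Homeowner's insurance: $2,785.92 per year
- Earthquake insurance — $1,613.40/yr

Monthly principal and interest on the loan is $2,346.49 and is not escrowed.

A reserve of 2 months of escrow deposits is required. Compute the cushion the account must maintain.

County property tax: $13,640.28/yr
Homeowner's insurance: $2,785.92/yr
Earthquake insurance: $1,613.40/yr
Total annual escrow = $18,039.60
Monthly escrow = $18,039.60 ÷ 12 = $1,503.30
Cushion = 2 × $1,503.30 = $3,006.60

$3,006.60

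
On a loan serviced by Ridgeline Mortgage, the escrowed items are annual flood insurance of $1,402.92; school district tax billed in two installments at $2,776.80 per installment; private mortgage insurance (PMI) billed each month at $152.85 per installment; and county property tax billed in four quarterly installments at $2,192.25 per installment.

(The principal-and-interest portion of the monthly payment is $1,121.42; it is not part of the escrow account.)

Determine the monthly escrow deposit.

Flood insurance — $1,402.92 annually
School district tax — $2,776.80 × 2 = $5,553.60 annually
Private mortgage insurance (PMI) — $152.85 × 12 = $1,834.20 annually
County property tax — $2,192.25 × 4 = $8,769.00 annually
Annual escrow total = $17,559.72
Monthly escrow = $17,559.72 / 12 = $1,463.31

$1,463.31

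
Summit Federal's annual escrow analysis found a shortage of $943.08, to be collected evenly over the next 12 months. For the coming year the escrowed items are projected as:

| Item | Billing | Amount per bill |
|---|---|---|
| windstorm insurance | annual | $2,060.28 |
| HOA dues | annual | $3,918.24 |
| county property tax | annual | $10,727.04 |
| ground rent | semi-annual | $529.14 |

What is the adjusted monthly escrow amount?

$1,558.91

Windstorm insurance: $2,060.28
HOA dues: $3,918.24
County property tax: $10,727.04
Ground rent: $529.14 × 2 = $1,058.28
Total per year = $2,060.28 + $3,918.24 + $10,727.04 + $1,058.28 = $17,763.84
Monthly = $17,763.84 / 12 = $1,480.32
Shortage per month = $943.08 / 12 = $78.59
Adjusted monthly = $1,480.32 + $78.59 = $1,558.91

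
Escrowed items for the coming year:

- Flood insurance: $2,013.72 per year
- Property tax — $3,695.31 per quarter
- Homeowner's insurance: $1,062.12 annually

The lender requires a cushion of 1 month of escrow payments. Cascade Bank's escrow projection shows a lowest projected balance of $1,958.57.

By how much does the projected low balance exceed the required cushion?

$470.48

Flood insurance — $2,013.72/yr
Property tax — $3,695.31 × 4 = $14,781.24/yr
Homeowner's insurance — $1,062.12/yr
Yearly total = $2,013.72 + $14,781.24 + $1,062.12 = $17,857.08
Base monthly escrow = $17,857.08 / 12 = $1,488.09
Required reserve = 1 × $1,488.09 = $1,488.09
Excess over cushion: $1,958.57 − $1,488.09 = $470.48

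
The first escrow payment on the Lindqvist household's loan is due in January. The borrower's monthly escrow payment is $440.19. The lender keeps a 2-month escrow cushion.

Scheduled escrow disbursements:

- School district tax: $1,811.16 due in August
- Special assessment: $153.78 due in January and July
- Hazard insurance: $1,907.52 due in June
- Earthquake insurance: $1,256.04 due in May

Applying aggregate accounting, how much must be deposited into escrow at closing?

$2,641.14

Cushion = 2 × $440.19 = $880.38
Trial balance (start $0, +$440.19 each month, − disbursements):
  Jan: +$440.19 − $153.78 → $286.41
  Feb: +$440.19 → $726.60
  Mar: +$440.19 → $1,166.79
  Apr: +$440.19 → $1,606.98
  May: +$440.19 − $1,256.04 → $791.13
  Jun: +$440.19 − $1,907.52 → -$676.20
  Jul: +$440.19 − $153.78 → -$389.79
  Aug: +$440.19 − $1,811.16 → -$1,760.76
  Sep: +$440.19 → -$1,320.57
  Oct: +$440.19 → -$880.38
  Nov: +$440.19 → -$440.19
  Dec: +$440.19 → $0.00
Lowest trial balance = -$1,760.76 (Aug)
Initial deposit = cushion − low point = $880.38 − (-$1,760.76) = $2,641.14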